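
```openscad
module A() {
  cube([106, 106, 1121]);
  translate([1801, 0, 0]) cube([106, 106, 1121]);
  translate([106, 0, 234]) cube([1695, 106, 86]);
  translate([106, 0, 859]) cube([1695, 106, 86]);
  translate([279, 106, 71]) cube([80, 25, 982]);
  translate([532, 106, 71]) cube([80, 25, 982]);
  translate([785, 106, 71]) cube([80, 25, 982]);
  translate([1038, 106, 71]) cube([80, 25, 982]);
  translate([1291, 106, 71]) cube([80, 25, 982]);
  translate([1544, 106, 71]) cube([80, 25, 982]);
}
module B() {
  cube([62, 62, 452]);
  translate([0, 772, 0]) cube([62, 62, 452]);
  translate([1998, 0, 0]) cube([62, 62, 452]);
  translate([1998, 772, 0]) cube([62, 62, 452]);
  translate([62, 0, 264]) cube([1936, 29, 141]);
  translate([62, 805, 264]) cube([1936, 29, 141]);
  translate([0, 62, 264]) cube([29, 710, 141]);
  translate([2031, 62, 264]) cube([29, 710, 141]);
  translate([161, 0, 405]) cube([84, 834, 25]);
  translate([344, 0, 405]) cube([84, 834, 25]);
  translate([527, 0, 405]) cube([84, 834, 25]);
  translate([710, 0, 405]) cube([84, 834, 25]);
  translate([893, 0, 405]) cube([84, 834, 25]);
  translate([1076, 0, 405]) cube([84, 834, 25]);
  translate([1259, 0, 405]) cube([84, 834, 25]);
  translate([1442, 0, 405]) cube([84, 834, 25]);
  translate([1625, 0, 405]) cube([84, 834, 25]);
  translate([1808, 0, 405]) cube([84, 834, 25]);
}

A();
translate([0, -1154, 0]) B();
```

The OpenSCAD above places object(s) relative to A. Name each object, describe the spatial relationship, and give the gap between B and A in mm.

The bed frame's nearest face is 320 mm from the fence section's −y face.

A is a fence section. B is a bed frame. The bed frame is on the floor beside the fence section on its −y side. The gap between the bed frame and the fence section is 320 mm.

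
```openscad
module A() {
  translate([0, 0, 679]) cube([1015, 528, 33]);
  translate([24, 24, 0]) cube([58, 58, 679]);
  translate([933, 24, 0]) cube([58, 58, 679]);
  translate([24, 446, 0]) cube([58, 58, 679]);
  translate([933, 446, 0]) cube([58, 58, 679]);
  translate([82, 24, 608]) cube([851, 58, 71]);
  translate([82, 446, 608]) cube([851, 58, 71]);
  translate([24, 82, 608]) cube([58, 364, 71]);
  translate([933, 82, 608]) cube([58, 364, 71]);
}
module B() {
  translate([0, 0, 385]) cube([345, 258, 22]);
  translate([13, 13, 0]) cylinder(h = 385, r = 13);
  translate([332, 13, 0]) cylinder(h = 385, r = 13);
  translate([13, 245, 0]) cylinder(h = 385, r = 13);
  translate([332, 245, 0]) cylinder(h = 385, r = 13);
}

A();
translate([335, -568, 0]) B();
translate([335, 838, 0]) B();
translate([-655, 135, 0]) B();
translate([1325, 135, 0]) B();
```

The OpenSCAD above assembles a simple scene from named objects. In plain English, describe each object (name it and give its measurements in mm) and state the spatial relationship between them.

A is a rectangular dining table. The top is 1015×528×33 mm with its upper surface at z = 712 mm. It stands on four 58×58 mm square legs, each inset 24 mm from the nearest pair of top edges, running from the floor to the underside of the top. Four apron rails, 58 mm thick and 71 mm tall, run between adjacent legs with their top edges flush with the underside of the top and their outer faces flush with the legs' outer faces.

B is a four-legged stool. The seat is 345×258 mm, 22 mm thick, top at z = 407 mm. It stands on four round legs, each 26 mm in diameter, from z = 0 to the seat underside, each leg's axis is inset half a diameter from the nearest pair of seat edges (so the leg's bounding box is flush with the corner).

Four stools sit around the table at the −y, +y, −x, +x sides.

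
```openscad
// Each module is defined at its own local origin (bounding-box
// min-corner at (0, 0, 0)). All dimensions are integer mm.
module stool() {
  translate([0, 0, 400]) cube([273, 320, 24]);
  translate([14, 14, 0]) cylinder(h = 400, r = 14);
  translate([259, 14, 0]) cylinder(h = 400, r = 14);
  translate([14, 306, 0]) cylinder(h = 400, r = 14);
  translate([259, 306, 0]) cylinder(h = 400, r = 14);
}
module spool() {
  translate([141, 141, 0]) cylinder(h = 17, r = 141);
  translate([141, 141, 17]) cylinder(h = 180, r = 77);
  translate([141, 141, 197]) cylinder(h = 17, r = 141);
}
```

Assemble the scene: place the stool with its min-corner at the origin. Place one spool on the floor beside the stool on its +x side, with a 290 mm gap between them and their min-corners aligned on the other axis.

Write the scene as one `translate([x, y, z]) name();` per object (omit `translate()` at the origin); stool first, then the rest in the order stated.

stool();
translate([563, 0, 0]) spool();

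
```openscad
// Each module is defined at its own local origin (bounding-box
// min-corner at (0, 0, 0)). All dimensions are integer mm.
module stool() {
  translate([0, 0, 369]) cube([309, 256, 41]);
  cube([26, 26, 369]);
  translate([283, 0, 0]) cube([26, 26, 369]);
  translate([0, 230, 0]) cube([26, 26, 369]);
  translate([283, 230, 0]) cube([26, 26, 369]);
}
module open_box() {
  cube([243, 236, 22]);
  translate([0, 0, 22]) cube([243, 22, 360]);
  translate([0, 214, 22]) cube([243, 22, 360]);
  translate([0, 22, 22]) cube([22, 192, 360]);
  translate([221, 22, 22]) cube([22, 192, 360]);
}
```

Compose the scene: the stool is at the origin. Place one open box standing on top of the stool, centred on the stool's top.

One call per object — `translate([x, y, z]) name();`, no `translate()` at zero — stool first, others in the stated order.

stool();
translate([33, 10, 410]) open_box();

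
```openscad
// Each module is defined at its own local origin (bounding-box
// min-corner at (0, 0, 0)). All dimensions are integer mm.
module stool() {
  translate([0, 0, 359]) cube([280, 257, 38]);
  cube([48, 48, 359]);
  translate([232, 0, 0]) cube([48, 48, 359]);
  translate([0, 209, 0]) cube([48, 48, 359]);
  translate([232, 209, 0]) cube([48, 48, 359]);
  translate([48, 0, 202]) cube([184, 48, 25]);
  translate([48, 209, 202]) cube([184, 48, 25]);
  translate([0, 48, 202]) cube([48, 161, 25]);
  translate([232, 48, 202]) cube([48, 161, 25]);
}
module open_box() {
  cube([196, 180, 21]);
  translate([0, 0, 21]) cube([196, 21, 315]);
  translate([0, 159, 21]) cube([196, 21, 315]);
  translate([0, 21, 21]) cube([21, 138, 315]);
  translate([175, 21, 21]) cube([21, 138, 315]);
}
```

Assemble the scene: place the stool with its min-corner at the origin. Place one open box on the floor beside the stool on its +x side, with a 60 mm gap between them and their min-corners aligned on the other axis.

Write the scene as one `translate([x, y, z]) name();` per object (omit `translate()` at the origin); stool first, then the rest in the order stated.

stool();
translate([340, 0, 0]) open_box();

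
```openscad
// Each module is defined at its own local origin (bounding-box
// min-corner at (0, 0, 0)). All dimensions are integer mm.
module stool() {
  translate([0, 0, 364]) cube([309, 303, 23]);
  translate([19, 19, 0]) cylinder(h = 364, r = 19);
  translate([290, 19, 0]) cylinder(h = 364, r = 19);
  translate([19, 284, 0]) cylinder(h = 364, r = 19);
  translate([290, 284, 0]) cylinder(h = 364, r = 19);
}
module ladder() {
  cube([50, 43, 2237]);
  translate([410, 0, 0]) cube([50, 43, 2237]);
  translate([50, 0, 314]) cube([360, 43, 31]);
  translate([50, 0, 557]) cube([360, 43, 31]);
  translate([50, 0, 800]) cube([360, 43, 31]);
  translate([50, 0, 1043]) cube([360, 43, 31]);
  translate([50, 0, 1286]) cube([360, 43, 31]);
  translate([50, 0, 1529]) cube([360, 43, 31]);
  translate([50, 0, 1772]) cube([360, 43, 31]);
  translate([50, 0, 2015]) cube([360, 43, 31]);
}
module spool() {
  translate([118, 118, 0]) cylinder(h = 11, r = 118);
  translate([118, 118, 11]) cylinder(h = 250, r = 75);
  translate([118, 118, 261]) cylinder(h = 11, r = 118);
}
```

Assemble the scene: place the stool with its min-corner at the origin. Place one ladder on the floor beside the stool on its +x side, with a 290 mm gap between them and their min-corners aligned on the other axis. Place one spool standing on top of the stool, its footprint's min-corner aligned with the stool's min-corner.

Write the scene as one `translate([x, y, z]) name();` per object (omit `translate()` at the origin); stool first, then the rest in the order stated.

stool();
translate([599, 0, 0]) ladder();
translate([0, 0, 387]) spool();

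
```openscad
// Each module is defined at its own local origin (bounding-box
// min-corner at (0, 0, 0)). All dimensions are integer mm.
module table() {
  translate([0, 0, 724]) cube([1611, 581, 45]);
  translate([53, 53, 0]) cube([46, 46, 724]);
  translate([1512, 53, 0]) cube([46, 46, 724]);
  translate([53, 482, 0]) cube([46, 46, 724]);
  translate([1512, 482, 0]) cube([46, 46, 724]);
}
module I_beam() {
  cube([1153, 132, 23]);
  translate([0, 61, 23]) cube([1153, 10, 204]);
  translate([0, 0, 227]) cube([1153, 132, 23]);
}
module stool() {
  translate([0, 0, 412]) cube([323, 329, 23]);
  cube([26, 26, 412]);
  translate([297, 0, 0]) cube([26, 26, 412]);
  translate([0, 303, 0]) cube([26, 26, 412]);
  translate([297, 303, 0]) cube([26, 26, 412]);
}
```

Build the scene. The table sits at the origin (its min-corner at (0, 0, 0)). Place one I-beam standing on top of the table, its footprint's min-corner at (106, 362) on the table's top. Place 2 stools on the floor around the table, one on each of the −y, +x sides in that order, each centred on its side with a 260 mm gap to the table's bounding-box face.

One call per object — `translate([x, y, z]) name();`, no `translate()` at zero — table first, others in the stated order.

table();
translate([106, 362, 769]) I_beam();
translate([644, -589, 0]) stool();
translate([1871, 126, 0]) stool();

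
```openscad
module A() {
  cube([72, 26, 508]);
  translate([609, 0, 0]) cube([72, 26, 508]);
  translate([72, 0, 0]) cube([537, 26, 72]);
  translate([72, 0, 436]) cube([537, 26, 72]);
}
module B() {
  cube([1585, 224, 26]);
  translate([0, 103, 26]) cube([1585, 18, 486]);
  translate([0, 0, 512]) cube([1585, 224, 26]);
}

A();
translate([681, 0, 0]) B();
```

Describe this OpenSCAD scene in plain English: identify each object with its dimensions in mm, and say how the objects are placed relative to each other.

A is a rectangular picture frame lying in the x–z plane (depth along y). The opening is 537 mm wide (x) by 364 mm tall (z), surrounded by a border 72 mm wide on all four sides. The frame is 26 mm deep and is made of two full-height vertical stiles with two horizontal rails fitted between them.

B is an I-beam lying along x, 1585 mm long. Overall section height 538 mm. Two flanges 224 mm wide (y) and 26 mm thick, one on the floor and one at the top; a web 18 mm thick runs between them, centred on the flange width.

The I-beam is against the picture frame's +x side, with their −y faces flush.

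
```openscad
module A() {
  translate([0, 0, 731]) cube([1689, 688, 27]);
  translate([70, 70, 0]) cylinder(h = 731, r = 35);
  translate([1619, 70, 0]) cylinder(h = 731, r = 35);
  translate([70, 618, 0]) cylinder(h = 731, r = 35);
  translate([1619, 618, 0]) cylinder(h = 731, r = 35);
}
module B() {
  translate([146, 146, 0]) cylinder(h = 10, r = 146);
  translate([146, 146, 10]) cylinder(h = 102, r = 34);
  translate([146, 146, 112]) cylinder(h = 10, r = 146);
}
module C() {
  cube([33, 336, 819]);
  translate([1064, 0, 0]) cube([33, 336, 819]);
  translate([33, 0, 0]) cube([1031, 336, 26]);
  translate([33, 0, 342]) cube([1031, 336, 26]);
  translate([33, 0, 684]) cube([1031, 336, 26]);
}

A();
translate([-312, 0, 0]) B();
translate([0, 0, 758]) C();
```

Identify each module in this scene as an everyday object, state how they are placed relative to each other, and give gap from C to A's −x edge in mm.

The bookshelf's min-x is at 0; the table's min-x is 0; gap = 0 mm.

A is a table. B is a spool. C is a bookshelf. The spool is on the floor beside the table on its −x side. The bookshelf is on top of the table. The gap from the bookshelf to the table's −x edge is 0 mm.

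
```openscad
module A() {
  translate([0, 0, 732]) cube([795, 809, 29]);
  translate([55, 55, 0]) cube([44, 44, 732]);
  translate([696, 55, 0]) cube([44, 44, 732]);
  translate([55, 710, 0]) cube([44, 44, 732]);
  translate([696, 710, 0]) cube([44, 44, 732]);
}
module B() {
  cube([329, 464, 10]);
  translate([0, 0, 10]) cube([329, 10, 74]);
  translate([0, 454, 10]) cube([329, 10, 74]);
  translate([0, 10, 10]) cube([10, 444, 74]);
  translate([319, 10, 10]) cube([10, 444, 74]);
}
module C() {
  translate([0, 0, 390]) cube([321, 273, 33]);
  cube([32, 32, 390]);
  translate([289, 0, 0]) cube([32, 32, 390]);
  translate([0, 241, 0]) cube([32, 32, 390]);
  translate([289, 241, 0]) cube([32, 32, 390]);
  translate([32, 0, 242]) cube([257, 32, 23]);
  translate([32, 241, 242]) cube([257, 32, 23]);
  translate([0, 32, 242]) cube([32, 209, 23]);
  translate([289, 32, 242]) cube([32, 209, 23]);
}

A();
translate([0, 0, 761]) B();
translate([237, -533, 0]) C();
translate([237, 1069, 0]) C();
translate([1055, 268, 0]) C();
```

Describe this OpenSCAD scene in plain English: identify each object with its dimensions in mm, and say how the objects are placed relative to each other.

A is a table with a 795×809 mm rectangular top, 29 mm thick, top surface at z = 761 mm, supported by four 44×44 mm square legs, each inset 55 mm from the nearest pair of top edges, running from the floor.

B is an open-topped rectangular box: outside dimensions 329×464×84 mm, with a uniform wall and base thickness of 10 mm. The base is a full 329×464 slab on the floor; four walls sit on top of the base. The front and back walls (the −y and +y sides) span the full width; the two side walls fit between them.

C is a four-legged stool. The seat is a 321×273×33 mm slab whose top surface is at z = 423 mm; four square legs, each 32×32 mm in cross-section, run from the floor (z = 0) to the underside of the seat, each flush with a corner of the seat. Four stretchers, 32 mm wide and 23 mm tall, connect adjacent legs with their undersides at z = 242 mm, each running between the inner faces of the legs it joins and aligned with the legs' outer faces on the other axis.

The open box is on top of the table. Three stools sit around the table at the −y, +y, +x sides.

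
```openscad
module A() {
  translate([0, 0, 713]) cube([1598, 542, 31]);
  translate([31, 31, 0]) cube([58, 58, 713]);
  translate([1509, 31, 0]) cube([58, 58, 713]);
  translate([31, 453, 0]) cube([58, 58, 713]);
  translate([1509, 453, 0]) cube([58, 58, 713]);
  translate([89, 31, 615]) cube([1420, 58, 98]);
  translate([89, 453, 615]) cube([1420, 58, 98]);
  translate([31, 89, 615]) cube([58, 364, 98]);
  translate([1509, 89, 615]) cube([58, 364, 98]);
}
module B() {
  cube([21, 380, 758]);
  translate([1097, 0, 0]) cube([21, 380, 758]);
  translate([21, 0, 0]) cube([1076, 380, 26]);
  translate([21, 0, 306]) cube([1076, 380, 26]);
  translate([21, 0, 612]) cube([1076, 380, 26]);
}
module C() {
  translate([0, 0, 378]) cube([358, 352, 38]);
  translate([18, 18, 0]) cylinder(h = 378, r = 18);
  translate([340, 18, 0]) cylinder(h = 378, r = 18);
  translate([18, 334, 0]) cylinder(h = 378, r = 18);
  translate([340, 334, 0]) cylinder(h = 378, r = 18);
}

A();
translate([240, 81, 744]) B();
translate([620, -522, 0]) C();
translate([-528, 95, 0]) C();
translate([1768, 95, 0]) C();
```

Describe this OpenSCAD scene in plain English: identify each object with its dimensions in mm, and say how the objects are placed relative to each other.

A is a table: top 1598 mm (x) × 542 mm (y), 31 mm thick, upper face at z = 744 mm, on four 58×58 mm square legs, each inset 31 mm from the nearest pair of top edges, running from z = 0 to the bottom of the top. Four apron rails, 58 mm thick and 98 mm tall, run between adjacent legs with their top edges flush with the underside of the top and their outer faces flush with the legs' outer faces.

B is a bookshelf 1118 mm wide overall, 380 mm deep and 758 mm tall. The two sides are 21 mm thick vertical panels. 3 horizontal shelves of 26 mm thickness span between the inner faces of the sides; the lowest shelf sits on the floor and shelves are stacked with a clear vertical gap of 280 mm between each pair.

C is a simple wooden stool: a rectangular seat 358 mm (x) by 352 mm (y), 38 mm thick, top face at z = 416 mm, on four round legs, each 36 mm in diameter. The legs rest on z = 0, each leg's axis is inset half a diameter from the nearest pair of seat edges (so the leg's bounding box is flush with the corner).

The bookshelf is on top of the table, centred. Three stools sit around the table at the −y, −x, +x sides.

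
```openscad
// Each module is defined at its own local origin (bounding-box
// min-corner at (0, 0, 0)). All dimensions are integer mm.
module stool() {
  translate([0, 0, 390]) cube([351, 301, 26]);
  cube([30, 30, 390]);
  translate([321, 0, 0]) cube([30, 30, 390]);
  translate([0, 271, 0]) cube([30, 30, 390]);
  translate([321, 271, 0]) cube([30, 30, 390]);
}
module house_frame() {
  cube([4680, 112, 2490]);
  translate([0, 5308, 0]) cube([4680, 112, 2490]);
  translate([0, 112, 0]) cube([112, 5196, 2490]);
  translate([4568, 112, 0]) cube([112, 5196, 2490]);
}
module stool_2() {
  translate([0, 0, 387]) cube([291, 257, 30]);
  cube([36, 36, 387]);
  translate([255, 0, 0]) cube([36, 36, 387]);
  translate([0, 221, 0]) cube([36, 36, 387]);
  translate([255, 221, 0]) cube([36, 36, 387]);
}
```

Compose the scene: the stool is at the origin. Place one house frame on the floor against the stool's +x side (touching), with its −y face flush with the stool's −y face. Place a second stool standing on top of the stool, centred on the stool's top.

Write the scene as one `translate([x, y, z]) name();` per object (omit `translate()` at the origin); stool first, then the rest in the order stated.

stool();
translate([351, 0, 0]) house_frame();
translate([30, 22, 416]) stool_2();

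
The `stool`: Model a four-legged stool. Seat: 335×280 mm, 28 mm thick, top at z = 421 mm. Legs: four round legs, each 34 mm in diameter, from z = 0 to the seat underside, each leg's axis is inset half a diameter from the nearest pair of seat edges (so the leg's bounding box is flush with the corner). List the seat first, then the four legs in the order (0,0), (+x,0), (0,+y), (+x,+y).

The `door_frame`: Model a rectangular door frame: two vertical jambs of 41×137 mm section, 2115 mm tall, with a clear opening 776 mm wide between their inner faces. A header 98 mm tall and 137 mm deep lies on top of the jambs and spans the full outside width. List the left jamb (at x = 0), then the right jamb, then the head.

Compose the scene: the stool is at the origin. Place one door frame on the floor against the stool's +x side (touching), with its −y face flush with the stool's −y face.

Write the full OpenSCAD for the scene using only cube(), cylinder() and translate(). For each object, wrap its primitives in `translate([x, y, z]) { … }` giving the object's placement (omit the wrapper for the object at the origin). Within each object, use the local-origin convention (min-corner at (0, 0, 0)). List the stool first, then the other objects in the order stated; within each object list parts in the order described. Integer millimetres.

translate([0, 0, 393]) cube([335, 280, 28]);
translate([17, 17, 0]) cylinder(h = 393, r = 17);
translate([318, 17, 0]) cylinder(h = 393, r = 17);
translate([17, 263, 0]) cylinder(h = 393, r = 17);
translate([318, 263, 0]) cylinder(h = 393, r = 17);
translate([335, 0, 0]) {
  cube([41, 137, 2115]);
  translate([817, 0, 0]) cube([41, 137, 2115]);
  translate([0, 0, 2115]) cube([858, 137, 98]);
}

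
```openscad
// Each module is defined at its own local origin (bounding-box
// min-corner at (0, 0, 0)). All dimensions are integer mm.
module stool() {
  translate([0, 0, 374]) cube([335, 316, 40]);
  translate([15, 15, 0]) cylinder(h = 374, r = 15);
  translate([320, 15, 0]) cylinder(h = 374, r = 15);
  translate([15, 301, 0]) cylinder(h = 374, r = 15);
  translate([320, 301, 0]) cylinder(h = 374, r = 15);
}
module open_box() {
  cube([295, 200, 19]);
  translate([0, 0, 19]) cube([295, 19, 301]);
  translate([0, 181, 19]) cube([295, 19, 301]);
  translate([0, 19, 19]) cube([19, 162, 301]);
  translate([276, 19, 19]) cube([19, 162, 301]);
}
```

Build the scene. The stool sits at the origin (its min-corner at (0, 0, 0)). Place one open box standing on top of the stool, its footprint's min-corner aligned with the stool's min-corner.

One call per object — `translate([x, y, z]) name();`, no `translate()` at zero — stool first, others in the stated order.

stool();
translate([0, 0, 414]) open_box();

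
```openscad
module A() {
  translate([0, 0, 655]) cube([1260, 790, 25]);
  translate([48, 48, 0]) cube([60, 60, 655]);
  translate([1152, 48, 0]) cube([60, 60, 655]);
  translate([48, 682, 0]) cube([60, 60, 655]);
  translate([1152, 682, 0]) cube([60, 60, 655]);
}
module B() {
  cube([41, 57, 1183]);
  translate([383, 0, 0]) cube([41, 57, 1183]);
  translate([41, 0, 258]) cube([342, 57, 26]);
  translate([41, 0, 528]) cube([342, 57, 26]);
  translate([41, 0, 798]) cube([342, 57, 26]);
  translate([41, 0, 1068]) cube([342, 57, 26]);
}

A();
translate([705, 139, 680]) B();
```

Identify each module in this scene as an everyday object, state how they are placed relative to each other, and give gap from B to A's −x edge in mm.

A is a table. B is a ladder. The ladder is on top of the table. The gap from the ladder to the table's −x edge is 705 mm.

The ladder's min-x is at 705; the table's min-x is 0; gap = 705 mm.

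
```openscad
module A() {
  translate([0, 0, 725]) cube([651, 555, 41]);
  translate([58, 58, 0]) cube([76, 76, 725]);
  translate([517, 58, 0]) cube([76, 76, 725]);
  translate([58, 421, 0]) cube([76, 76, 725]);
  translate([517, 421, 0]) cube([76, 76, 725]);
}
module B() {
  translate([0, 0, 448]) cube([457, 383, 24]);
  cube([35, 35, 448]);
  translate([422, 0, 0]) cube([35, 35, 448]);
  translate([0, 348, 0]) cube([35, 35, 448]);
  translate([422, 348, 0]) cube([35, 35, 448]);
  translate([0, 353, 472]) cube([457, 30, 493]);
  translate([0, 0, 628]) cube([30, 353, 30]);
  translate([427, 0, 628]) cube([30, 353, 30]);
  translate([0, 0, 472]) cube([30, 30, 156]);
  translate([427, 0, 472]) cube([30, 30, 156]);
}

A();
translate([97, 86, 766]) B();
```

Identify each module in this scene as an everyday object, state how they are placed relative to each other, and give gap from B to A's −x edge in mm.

A is a table. B is a chair. The chair is on top of the table, centred. The gap from the chair to the table's −x edge is 97 mm.

The chair's min-x is at 97; the table's min-x is 0; gap = 97 mm.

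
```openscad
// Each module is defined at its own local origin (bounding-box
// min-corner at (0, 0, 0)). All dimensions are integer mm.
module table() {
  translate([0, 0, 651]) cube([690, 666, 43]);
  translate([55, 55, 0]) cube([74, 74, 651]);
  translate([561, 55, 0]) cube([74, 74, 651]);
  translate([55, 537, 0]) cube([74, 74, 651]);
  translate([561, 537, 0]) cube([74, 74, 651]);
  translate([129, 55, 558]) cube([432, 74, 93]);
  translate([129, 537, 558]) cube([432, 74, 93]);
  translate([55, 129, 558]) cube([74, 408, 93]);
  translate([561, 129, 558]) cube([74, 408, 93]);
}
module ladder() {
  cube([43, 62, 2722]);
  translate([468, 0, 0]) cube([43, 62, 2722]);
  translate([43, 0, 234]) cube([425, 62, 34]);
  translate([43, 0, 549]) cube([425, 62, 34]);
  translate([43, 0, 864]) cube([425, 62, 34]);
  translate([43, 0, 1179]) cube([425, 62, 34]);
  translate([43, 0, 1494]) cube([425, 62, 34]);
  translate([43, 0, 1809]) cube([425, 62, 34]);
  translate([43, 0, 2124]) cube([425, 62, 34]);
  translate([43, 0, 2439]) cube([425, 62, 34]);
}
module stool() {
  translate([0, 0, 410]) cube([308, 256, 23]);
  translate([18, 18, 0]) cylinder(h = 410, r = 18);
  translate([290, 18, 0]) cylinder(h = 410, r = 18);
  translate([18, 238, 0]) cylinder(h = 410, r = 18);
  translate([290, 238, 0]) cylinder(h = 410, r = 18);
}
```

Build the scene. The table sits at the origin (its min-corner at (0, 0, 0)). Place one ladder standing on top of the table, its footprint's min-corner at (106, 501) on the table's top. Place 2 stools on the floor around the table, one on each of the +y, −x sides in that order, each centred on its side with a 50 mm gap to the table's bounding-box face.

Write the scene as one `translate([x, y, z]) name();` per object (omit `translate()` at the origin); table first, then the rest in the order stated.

table();
translate([106, 501, 694]) ladder();
translate([191, 716, 0]) stool();
translate([-358, 205, 0]) stool();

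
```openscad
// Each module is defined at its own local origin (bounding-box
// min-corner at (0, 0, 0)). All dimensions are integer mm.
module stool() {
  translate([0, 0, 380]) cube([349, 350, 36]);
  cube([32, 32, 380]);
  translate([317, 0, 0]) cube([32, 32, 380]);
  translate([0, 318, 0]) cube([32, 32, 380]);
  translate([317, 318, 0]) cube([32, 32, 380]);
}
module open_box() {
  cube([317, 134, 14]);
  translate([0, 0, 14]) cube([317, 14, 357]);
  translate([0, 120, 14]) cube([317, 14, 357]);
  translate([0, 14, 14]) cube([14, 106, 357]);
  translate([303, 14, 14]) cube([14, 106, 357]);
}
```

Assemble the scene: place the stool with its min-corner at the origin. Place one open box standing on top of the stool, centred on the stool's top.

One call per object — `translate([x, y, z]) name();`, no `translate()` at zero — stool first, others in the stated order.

stool();
translate([16, 108, 416]) open_box();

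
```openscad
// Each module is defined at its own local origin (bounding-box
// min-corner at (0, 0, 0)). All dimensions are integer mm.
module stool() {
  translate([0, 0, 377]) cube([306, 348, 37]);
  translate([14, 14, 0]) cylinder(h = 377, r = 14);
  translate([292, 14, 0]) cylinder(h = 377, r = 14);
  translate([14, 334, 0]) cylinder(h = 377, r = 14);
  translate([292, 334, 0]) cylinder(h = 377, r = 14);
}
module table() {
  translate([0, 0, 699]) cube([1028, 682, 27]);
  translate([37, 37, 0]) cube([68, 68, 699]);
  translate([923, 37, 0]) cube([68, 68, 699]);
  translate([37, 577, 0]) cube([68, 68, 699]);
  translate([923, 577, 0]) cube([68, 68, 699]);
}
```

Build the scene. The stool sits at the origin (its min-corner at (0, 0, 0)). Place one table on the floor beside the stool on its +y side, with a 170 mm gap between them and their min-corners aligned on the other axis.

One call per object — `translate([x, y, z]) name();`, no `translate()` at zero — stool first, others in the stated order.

stool();
translate([0, 518, 0]) table();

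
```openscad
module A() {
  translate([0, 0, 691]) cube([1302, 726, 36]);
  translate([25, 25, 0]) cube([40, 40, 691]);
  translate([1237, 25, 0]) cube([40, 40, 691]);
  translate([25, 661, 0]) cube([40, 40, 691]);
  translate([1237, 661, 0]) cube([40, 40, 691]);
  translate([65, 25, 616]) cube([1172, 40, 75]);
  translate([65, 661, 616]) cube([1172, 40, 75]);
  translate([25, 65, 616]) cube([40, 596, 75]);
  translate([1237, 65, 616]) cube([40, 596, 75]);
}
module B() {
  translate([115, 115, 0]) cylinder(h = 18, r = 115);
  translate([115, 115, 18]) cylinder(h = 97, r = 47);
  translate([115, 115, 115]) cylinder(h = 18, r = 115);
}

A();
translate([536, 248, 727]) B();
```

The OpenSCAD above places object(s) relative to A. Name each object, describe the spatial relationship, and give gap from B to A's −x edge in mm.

A is a table. B is a spool. The spool is on top of the table, centred. The gap from the spool to the table's −x edge is 536 mm.

The spool's min-x is at 536; the table's min-x is 0; gap = 536 mm.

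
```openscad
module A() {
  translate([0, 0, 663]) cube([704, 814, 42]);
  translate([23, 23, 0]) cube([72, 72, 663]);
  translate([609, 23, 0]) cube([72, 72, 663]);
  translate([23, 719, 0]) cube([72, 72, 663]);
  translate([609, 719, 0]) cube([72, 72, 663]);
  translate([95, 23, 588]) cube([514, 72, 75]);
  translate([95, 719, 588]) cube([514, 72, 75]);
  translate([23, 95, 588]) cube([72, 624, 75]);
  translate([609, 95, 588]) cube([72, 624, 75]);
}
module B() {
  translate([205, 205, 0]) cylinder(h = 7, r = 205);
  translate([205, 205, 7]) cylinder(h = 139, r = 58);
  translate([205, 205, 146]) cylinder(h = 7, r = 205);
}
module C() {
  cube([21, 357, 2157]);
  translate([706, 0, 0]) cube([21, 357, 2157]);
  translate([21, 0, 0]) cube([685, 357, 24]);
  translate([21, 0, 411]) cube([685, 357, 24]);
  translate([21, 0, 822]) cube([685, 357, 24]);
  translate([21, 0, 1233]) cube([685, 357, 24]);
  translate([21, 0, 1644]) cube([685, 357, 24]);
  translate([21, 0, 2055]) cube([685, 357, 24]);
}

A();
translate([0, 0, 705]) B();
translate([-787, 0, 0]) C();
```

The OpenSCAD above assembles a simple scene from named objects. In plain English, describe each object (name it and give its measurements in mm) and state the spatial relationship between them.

A is a table: top 704 mm (x) × 814 mm (y), 42 mm thick, upper face at z = 705 mm, on four 72×72 mm square legs, each inset 23 mm from the nearest pair of top edges, running from z = 0 to the bottom of the top. Four apron rails, 72 mm thick and 75 mm tall, run between adjacent legs with their top edges flush with the underside of the top and their outer faces flush with the legs' outer faces.

B is a spool: two coaxial disc flanges of radius 205 mm and thickness 7 mm, joined by a core cylinder of radius 58 mm and height 139 mm. The lower flange rests on z = 0 and the three cylinders share a vertical axis.

C is an open bookshelf. Two side panels, each 21 mm thick, 357 mm deep and 2157 mm tall, stand 727 mm apart (outside-to-outside). Between them sit 6 shelves, each 24 mm thick and 357 mm deep, spanning the full gap between the sides. The bottom shelf rests on the floor (its underside at z = 0) and the clear gap between one shelf's top and the next shelf's underside is 387 mm.

The spool is on top of the table. The bookshelf is on the floor beside the table on its −x side.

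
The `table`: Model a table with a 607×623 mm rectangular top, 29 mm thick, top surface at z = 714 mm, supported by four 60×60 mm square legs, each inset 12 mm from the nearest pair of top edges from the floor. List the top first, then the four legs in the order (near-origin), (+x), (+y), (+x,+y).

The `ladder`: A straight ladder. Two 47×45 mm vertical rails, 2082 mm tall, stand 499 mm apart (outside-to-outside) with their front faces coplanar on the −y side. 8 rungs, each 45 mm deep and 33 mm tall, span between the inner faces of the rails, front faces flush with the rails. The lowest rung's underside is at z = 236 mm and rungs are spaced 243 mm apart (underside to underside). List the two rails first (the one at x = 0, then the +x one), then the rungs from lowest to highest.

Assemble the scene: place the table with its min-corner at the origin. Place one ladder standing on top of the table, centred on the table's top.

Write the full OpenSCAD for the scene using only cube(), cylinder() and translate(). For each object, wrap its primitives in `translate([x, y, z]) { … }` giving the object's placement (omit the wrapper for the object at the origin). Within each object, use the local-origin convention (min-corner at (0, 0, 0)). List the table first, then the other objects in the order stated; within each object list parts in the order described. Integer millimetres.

translate([0, 0, 685]) cube([607, 623, 29]);
translate([12, 12, 0]) cube([60, 60, 685]);
translate([535, 12, 0]) cube([60, 60, 685]);
translate([12, 551, 0]) cube([60, 60, 685]);
translate([535, 551, 0]) cube([60, 60, 685]);
translate([54, 289, 714]) {
  cube([47, 45, 2082]);
  translate([452, 0, 0]) cube([47, 45, 2082]);
  translate([47, 0, 236]) cube([405, 45, 33]);
  translate([47, 0, 479]) cube([405, 45, 33]);
  translate([47, 0, 722]) cube([405, 45, 33]);
  translate([47, 0, 965]) cube([405, 45, 33]);
  translate([47, 0, 1208]) cube([405, 45, 33]);
  translate([47, 0, 1451]) cube([405, 45, 33]);
  translate([47, 0, 1694]) cube([405, 45, 33]);
  translate([47, 0, 1937]) cube([405, 45, 33]);
}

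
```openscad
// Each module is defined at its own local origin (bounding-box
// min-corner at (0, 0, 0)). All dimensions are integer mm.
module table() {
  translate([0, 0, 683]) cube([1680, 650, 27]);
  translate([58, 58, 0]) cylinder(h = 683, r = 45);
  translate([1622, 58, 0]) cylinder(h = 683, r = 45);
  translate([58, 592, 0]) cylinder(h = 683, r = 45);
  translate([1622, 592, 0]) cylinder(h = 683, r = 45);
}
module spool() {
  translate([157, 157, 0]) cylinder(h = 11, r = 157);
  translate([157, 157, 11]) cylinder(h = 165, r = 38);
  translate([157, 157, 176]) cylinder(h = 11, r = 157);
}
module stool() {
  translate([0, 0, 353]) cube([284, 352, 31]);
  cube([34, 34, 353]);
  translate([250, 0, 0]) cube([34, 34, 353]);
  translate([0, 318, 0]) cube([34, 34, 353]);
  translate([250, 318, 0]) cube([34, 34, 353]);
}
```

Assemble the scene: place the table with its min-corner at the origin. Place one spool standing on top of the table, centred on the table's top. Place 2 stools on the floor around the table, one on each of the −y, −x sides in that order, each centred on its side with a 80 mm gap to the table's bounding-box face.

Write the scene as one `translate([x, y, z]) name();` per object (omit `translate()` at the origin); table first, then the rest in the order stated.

table();
translate([683, 168, 710]) spool();
translate([698, -432, 0]) stool();
translate([-364, 149, 0]) stool();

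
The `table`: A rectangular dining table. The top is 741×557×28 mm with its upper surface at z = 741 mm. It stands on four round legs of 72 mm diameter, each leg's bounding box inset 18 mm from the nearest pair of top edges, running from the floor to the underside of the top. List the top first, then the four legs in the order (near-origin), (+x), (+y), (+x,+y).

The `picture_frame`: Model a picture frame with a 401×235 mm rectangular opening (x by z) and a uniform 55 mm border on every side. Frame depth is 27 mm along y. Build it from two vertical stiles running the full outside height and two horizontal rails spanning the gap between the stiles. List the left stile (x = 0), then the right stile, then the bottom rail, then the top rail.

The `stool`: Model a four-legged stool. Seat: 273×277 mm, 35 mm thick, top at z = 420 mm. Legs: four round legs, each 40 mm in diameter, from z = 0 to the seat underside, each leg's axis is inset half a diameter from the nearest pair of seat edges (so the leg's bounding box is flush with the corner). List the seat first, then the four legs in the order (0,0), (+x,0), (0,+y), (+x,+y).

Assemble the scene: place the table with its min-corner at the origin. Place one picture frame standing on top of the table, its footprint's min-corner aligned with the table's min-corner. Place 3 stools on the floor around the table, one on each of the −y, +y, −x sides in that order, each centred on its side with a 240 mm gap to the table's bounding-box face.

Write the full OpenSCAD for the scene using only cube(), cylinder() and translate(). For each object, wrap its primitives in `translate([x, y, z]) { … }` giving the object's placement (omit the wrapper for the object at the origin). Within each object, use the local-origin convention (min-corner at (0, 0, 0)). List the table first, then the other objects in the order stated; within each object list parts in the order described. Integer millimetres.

translate([0, 0, 713]) cube([741, 557, 28]);
translate([54, 54, 0]) cylinder(h = 713, r = 36);
translate([687, 54, 0]) cylinder(h = 713, r = 36);
translate([54, 503, 0]) cylinder(h = 713, r = 36);
translate([687, 503, 0]) cylinder(h = 713, r = 36);
translate([0, 0, 741]) {
  cube([55, 27, 345]);
  translate([456, 0, 0]) cube([55, 27, 345]);
  translate([55, 0, 0]) cube([401, 27, 55]);
  translate([55, 0, 290]) cube([401, 27, 55]);
}
translate([234, -517, 0]) {
  translate([0, 0, 385]) cube([273, 277, 35]);
  translate([20, 20, 0]) cylinder(h = 385, r = 20);
  translate([253, 20, 0]) cylinder(h = 385, r = 20);
  translate([20, 257, 0]) cylinder(h = 385, r = 20);
  translate([253, 257, 0]) cylinder(h = 385, r = 20);
}
translate([234, 797, 0]) {
  translate([0, 0, 385]) cube([273, 277, 35]);
  translate([20, 20, 0]) cylinder(h = 385, r = 20);
  translate([253, 20, 0]) cylinder(h = 385, r = 20);
  translate([20, 257, 0]) cylinder(h = 385, r = 20);
  translate([253, 257, 0]) cylinder(h = 385, r = 20);
}
translate([-513, 140, 0]) {
  translate([0, 0, 385]) cube([273, 277, 35]);
  translate([20, 20, 0]) cylinder(h = 385, r = 20);
  translate([253, 20, 0]) cylinder(h = 385, r = 20);
  translate([20, 257, 0]) cylinder(h = 385, r = 20);
  translate([253, 257, 0]) cylinder(h = 385, r = 20);
}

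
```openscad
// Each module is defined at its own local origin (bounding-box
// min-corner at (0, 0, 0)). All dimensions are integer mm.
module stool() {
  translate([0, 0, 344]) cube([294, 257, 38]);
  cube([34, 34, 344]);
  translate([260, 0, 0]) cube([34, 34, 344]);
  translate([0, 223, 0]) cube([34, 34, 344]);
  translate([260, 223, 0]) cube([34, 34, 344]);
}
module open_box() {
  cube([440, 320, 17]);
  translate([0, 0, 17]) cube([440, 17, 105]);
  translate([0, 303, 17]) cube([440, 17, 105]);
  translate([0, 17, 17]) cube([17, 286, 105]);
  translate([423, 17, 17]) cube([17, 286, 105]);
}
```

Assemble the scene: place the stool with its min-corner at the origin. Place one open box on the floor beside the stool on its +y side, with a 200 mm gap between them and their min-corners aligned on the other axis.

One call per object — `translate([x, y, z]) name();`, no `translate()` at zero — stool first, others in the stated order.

stool();
translate([0, 457, 0]) open_box();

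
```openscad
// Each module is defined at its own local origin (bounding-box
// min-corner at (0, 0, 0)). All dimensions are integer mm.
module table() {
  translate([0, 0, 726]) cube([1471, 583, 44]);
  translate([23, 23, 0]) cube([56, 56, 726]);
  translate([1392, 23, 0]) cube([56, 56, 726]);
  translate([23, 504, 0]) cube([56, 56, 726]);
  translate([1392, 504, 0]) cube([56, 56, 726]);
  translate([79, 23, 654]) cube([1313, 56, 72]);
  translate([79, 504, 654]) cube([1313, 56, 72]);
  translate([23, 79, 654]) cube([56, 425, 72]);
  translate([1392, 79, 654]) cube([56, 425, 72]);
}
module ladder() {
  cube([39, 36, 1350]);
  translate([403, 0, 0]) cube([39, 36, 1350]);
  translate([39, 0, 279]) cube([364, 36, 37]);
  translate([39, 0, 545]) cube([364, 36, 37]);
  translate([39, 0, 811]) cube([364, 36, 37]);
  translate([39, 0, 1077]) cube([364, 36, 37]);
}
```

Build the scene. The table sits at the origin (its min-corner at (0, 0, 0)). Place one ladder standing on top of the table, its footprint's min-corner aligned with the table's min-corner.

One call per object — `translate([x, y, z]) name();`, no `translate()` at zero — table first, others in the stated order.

table();
translate([0, 0, 770]) ladder();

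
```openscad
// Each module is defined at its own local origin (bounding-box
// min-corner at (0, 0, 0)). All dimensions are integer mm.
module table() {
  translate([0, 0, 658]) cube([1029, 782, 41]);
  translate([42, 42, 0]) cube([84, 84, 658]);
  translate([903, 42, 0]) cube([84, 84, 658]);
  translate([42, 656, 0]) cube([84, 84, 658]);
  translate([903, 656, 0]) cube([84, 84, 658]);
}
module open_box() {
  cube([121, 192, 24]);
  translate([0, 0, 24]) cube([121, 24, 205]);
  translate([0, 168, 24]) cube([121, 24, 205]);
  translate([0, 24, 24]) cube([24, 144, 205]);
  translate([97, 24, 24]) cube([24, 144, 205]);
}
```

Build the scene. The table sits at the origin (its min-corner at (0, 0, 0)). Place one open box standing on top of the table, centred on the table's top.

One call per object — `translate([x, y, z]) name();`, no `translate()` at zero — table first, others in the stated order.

table();
translate([454, 295, 699]) open_box();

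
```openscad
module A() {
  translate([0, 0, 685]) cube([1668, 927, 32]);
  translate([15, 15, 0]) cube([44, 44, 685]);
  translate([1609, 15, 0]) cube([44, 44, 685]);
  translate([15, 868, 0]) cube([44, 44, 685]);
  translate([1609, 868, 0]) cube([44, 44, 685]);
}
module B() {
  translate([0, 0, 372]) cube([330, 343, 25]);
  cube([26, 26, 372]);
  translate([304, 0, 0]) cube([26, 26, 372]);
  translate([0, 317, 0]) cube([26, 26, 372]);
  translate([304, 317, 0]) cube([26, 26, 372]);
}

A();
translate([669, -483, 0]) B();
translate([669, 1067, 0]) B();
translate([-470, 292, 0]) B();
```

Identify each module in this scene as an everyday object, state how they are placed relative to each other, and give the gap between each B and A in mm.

Each stool's nearest face is 140 mm from the table's bounding box.

A is a table. B is a stool. Three stools sit around the table at the −y, +y, −x sides. The gap between each stool and the table is 140 mm.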